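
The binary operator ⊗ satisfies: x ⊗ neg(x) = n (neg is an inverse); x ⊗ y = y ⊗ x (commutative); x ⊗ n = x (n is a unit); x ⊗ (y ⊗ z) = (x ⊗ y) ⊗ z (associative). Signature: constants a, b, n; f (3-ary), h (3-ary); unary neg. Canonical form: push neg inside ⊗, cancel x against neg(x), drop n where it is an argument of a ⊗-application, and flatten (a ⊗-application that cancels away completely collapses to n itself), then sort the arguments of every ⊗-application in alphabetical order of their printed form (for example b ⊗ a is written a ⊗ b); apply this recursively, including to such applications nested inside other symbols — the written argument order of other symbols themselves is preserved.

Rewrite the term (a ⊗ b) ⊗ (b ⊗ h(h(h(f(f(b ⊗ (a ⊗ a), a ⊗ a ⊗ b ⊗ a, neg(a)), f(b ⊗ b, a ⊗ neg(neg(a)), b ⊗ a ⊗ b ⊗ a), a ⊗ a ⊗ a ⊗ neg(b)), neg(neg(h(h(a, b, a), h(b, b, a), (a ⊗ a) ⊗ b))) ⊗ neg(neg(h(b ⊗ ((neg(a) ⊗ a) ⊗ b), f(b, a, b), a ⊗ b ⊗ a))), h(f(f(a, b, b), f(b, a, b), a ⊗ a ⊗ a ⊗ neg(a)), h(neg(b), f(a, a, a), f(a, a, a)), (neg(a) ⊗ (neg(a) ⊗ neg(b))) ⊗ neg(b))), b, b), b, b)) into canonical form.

Push neg inside:  distribute neg over ⊗ and collapse double neg
Collect terms:  a ⊗ b ⊗ b ⊗ h(h(h(f(f(a ⊗ a ⊗ b, a ⊗ a ⊗ a ⊗ b, neg(a)), f(b ⊗ b, a ⊗ a, a ⊗ a ⊗ b ⊗ b), a ⊗ a ⊗ a ⊗ neg(b)), h(b ⊗ b, f(b, a, b), a ⊗ a ⊗ b) ⊗ h(h(a, b, a), h(b, b, a), a ⊗ a ⊗ b), h(f(f(a, b, b), f(b, a, b), a ⊗ a), h(neg(b), f(a, a, a), f(a, a, a)), neg(a) ⊗ neg(a) ⊗ neg(b) ⊗ neg(b))), b, b), b, b)

Answer: a ⊗ b ⊗ b ⊗ h(h(h(f(f(a ⊗ a ⊗ b, a ⊗ a ⊗ a ⊗ b, neg(a)), f(b ⊗ b, a ⊗ a, a ⊗ a ⊗ b ⊗ b), a ⊗ a ⊗ a ⊗ neg(b)), h(b ⊗ b, f(b, a, b), a ⊗ a ⊗ b) ⊗ h(h(a, b, a), h(b, b, a), a ⊗ a ⊗ b), h(f(f(a, b, b), f(b, a, b), a ⊗ a), h(neg(b), f(a, a, a), f(a, a, a)), neg(a) ⊗ neg(a) ⊗ neg(b) ⊗ neg(b))), b, b), b, b)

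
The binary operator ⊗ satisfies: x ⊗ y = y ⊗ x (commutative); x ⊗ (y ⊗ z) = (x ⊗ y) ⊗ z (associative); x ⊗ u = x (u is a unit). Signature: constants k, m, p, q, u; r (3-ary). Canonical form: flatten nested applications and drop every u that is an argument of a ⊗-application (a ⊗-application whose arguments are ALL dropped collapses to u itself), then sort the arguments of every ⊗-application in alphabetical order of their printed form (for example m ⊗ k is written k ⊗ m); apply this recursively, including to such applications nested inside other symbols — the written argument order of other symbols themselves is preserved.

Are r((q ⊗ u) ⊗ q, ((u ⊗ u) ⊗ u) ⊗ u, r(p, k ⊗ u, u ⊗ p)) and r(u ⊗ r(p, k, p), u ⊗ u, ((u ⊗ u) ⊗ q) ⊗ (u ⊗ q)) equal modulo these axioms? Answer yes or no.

Left:  r((q ⊗ u) ⊗ q, ((u ⊗ u) ⊗ u) ⊗ u, r(p, k ⊗ u, u ⊗ p))
  Work inside:  ((u ⊗ u) ⊗ u) ⊗ u
  Flatten:  u ⊗ u ⊗ u ⊗ u
  Drop the unit:  drop u (×4)
  Sort arguments:  u
  Rebuild:  r(q ⊗ q, u, r(p, k, p))
Right:  r(u ⊗ r(p, k, p), u ⊗ u, ((u ⊗ u) ⊗ q) ⊗ (u ⊗ q))
  Descend into:  ((u ⊗ u) ⊗ q) ⊗ (u ⊗ q)
  Flatten:  u ⊗ u ⊗ q ⊗ u ⊗ q
  Units out:  drop u (×3)
  Sort arguments:  q ⊗ q
  Put back:  r(r(p, k, p), u, q ⊗ q)

Answer: no — r(q ⊗ q, u, r(p, k, p)) vs r(r(p, k, p), u, q ⊗ q)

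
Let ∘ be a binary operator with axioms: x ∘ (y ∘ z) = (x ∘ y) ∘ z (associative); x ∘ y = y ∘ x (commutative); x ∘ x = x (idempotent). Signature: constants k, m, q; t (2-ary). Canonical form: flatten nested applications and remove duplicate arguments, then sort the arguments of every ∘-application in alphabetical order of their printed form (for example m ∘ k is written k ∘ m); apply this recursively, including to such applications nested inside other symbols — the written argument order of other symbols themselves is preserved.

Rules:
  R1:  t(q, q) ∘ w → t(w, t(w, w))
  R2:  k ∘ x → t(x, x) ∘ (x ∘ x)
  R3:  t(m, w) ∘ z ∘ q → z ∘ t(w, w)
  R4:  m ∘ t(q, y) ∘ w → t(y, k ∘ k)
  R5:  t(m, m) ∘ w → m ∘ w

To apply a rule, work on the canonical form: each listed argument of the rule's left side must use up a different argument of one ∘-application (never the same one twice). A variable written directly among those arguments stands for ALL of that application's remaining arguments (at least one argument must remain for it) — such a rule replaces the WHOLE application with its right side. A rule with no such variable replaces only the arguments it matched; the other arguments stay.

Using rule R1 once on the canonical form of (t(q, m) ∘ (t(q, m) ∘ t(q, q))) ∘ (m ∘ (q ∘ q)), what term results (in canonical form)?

Canonical form:  m ∘ q ∘ t(q, m) ∘ t(q, q)
R1 matches:  uses t(q, q);  w := m ∘ q ∘ t(q, m)
The extension variable absorbs all remaining arguments, so the whole application is rewritten.
Result:  t(m ∘ q ∘ t(q, m), t(m ∘ q ∘ t(q, m), m ∘ q ∘ t(q, m)))

Answer: t(m ∘ q ∘ t(q, m), t(m ∘ q ∘ t(q, m), m ∘ q ∘ t(q, m)))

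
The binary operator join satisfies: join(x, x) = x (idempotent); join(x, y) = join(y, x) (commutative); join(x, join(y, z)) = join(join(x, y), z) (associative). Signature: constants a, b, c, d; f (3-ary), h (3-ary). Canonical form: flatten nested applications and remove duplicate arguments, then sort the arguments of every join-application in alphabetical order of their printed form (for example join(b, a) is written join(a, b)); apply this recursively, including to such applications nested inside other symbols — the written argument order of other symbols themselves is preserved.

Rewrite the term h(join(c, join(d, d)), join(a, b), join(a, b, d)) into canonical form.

Descend into:  join(c, join(d, d))
Merge nested applications:  join(c, d, d)
Idempotence:  drop duplicate d
Order the arguments:  join(c, d)
Rebuild:  h(join(c, d), join(a, b), join(a, b, d))

Answer: h(join(c, d), join(a, b), join(a, b, d))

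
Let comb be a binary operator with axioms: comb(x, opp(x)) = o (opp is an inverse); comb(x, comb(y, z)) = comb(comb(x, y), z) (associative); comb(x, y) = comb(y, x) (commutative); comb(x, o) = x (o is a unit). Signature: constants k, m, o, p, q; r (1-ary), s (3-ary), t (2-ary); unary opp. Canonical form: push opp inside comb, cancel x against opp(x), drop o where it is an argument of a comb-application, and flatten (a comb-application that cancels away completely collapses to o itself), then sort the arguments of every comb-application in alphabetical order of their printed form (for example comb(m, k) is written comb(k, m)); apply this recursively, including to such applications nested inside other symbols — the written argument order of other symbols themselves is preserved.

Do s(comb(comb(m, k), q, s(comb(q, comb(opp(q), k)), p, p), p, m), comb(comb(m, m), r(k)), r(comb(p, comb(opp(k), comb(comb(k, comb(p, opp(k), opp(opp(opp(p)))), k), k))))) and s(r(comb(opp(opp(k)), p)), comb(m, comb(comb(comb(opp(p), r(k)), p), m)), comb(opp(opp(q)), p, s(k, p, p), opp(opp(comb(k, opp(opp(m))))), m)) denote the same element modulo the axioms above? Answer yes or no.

Answer: no — s(comb(k, m, m, p, q, s(k, p, p)), comb(m, m, r(k)), r(comb(k, p))) vs s(r(comb(k, p)), comb(m, m, r(k)), comb(k, m, m, p, q, s(k, p, p)))

Derivation:
Left:  s(comb(comb(m, k), q, s(comb(q, comb(opp(q), k)), p, p), p, m), comb(comb(m, m), r(k)), r(comb(p, comb(opp(k), comb(comb(k, comb(p, opp(k), opp(opp(opp(p)))), k), k)))))
  Focus inside:  comb(p, comb(opp(k), comb(comb(k, comb(p, opp(k), opp(opp(opp(p)))), k), k)))
  Push opp inside:  distribute opp over comb and collapse double opp
  Collect:  comb(p, k)
  Sort arguments:  comb(k, p)
  Rebuild:  s(comb(k, m, m, p, q, s(k, p, p)), comb(m, m, r(k)), r(comb(k, p)))
Right:  s(r(comb(opp(opp(k)), p)), comb(m, comb(comb(comb(opp(p), r(k)), p), m)), comb(opp(opp(q)), p, s(k, p, p), opp(opp(comb(k, opp(opp(m))))), m))
  Work inside:  comb(opp(opp(q)), p, s(k, p, p), opp(opp(comb(k, opp(opp(m))))), m)
  Push opp inside:  distribute opp over comb and collapse double opp
  Collect terms:  comb(q, p, s(k, p, p), k, m, m)
  Sort arguments:  comb(k, m, m, p, q, s(k, p, p))
  Put back:  s(r(comb(k, p)), comb(m, m, r(k)), comb(k, m, m, p, q, s(k, p, p)))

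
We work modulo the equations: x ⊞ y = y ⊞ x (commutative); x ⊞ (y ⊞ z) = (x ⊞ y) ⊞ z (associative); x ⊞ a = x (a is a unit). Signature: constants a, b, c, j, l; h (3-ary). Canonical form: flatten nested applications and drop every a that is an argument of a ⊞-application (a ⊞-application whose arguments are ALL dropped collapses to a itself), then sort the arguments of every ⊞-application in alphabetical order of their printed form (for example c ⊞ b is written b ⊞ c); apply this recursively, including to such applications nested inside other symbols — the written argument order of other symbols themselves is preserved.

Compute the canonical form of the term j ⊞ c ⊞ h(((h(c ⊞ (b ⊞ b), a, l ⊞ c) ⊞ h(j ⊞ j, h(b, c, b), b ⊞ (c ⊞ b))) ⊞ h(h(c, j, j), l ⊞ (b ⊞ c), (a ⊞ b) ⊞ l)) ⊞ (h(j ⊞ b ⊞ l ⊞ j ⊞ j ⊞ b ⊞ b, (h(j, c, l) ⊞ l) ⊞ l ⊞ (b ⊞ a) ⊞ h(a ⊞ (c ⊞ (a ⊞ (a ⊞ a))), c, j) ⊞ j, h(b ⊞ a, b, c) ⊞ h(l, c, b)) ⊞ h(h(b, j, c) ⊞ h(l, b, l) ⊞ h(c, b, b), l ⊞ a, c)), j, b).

Answer: c ⊞ h(h(b ⊞ b ⊞ b ⊞ j ⊞ j ⊞ j ⊞ l, b ⊞ h(c, c, j) ⊞ h(j, c, l) ⊞ j ⊞ l ⊞ l, h(b, b, c) ⊞ h(l, c, b)) ⊞ h(b ⊞ b ⊞ c, a, c ⊞ l) ⊞ h(h(b, j, c) ⊞ h(c, b, b) ⊞ h(l, b, l), l, c) ⊞ h(h(c, j, j), b ⊞ c ⊞ l, b ⊞ l) ⊞ h(j ⊞ j, h(b, c, b), b ⊞ b ⊞ c), j, b) ⊞ j

Derivation:
Simplify inside:  h(((h(c ⊞ (b ⊞ b), a, l ⊞ c) ⊞ h(j ⊞ j, h(b, c, b), b ⊞ (c ⊞ b))) ⊞ h(h(c, j, j), l ⊞ (b ⊞ c), (a ⊞ b) ⊞ l)) ⊞ (h(j ⊞ b ⊞ l ⊞ j ⊞ j ⊞ b ⊞ b, (h(j, c, l) ⊞ l) ⊞ l ⊞ (b ⊞ a) ⊞ h(a ⊞ (c ⊞ (a ⊞ (a ⊞ a))), c, j) ⊞ j, h(b ⊞ a, b, c) ⊞ h(l, c, b)) ⊞ h(h(b, j, c) ⊞ h(l, b, l) ⊞ h(c, b, b), l ⊞ a, c)), j, b)  →  h(h(b ⊞ b ⊞ b ⊞ j ⊞ j ⊞ j ⊞ l, b ⊞ h(c, c, j) ⊞ h(j, c, l) ⊞ j ⊞ l ⊞ l, h(b, b, c) ⊞ h(l, c, b)) ⊞ h(b ⊞ b ⊞ c, a, c ⊞ l) ⊞ h(h(b, j, c) ⊞ h(c, b, b) ⊞ h(l, b, l), l, c) ⊞ h(h(c, j, j), b ⊞ c ⊞ l, b ⊞ l) ⊞ h(j ⊞ j, h(b, c, b), b ⊞ b ⊞ c), j, b)
Order the arguments:  c ⊞ h(h(b ⊞ b ⊞ b ⊞ j ⊞ j ⊞ j ⊞ l, b ⊞ h(c, c, j) ⊞ h(j, c, l) ⊞ j ⊞ l ⊞ l, h(b, b, c) ⊞ h(l, c, b)) ⊞ h(b ⊞ b ⊞ c, a, c ⊞ l) ⊞ h(h(b, j, c) ⊞ h(c, b, b) ⊞ h(l, b, l), l, c) ⊞ h(h(c, j, j), b ⊞ c ⊞ l, b ⊞ l) ⊞ h(j ⊞ j, h(b, c, b), b ⊞ b ⊞ c), j, b) ⊞ j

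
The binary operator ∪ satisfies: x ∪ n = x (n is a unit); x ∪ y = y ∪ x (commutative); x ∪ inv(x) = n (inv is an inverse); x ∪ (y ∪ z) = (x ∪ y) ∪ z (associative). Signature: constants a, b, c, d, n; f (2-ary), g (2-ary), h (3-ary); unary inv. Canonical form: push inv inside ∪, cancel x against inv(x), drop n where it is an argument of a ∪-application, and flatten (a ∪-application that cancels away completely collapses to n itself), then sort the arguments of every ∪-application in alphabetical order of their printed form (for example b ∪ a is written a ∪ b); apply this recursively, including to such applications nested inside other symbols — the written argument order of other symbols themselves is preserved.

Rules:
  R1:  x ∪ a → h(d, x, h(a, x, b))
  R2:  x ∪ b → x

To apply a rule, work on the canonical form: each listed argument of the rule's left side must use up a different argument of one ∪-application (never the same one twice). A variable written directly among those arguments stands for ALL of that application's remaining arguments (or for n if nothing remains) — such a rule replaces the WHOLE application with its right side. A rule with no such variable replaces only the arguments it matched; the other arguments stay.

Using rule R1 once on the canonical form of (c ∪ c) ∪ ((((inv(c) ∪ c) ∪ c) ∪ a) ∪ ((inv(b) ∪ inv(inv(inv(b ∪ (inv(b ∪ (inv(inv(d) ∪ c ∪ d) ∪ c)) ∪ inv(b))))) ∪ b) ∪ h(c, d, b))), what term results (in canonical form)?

Canonical form:  a ∪ b ∪ c ∪ c ∪ c ∪ h(c, d, b)
Match R1:  consume a;  x := b ∪ c ∪ c ∪ c ∪ h(c, d, b)
The variable takes the whole remainder — replace the entire application.
Result:  h(d, b ∪ c ∪ c ∪ c ∪ h(c, d, b), h(a, b ∪ c ∪ c ∪ c ∪ h(c, d, b), b))

Answer: h(d, b ∪ c ∪ c ∪ c ∪ h(c, d, b), h(a, b ∪ c ∪ c ∪ c ∪ h(c, d, b), b))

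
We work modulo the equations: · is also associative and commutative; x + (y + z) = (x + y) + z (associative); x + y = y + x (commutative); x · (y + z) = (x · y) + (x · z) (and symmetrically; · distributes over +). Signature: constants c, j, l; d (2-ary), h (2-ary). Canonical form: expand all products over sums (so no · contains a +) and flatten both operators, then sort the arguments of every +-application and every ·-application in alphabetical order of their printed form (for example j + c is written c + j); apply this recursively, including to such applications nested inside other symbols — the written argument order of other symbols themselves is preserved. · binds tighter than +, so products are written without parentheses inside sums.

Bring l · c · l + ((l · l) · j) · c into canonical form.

Merge nested applications:  c · l · l + c · j · l · l
Sort:  c · j · l · l + c · l · l

Answer: c · j · l · l + c · l · l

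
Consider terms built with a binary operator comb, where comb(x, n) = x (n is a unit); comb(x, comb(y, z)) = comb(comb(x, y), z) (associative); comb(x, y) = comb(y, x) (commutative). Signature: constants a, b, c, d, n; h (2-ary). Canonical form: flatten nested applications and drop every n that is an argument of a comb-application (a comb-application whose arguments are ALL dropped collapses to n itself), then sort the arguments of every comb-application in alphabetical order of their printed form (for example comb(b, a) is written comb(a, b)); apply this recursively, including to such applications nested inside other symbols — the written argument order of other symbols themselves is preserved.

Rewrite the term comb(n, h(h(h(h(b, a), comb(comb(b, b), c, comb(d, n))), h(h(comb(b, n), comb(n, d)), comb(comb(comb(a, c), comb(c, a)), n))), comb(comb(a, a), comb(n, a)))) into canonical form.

Simplify inside:  h(h(h(h(b, a), comb(comb(b, b), c, comb(d, n))), h(h(comb(b, n), comb(n, d)), comb(comb(comb(a, c), comb(c, a)), n))), comb(comb(a, a), comb(n, a)))  →  h(h(h(h(b, a), comb(b, b, c, d)), h(h(b, d), comb(a, a, c, c))), comb(a, a, a))
Unit:  drop n
Sort:  h(h(h(h(b, a), comb(b, b, c, d)), h(h(b, d), comb(a, a, c, c))), comb(a, a, a))

Answer: h(h(h(h(b, a), comb(b, b, c, d)), h(h(b, d), comb(a, a, c, c))), comb(a, a, a))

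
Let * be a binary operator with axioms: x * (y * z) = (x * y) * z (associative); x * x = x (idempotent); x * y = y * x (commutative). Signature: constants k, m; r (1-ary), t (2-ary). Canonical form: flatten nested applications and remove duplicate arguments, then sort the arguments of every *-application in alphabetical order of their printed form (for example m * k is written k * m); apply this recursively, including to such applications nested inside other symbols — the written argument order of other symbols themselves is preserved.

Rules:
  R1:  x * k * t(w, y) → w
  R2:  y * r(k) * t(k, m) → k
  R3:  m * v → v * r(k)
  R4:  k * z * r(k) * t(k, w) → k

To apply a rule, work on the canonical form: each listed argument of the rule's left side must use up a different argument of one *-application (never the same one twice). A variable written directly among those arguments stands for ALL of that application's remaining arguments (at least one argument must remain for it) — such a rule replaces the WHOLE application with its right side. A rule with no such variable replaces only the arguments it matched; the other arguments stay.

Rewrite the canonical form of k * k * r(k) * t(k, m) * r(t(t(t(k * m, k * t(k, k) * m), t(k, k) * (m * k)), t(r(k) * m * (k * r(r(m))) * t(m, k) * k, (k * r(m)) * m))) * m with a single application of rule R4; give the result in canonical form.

Answer: k

Derivation:
Canonical form:  k * m * r(k) * r(t(t(t(k * m, k * m * t(k, k)), k * m * t(k, k)), t(k * m * r(k) * r(r(m)) * t(m, k), k * m * r(m)))) * t(k, m)
R4 matches:  uses k, r(k), t(k, m);  w := m, z := m * r(t(t(t(k * m, k * m * t(k, k)), k * m * t(k, k)), t(k * m * r(k) * r(r(m)) * t(m, k), k * m * r(m))))
The variable takes the whole remainder — replace the entire application.
New term:  k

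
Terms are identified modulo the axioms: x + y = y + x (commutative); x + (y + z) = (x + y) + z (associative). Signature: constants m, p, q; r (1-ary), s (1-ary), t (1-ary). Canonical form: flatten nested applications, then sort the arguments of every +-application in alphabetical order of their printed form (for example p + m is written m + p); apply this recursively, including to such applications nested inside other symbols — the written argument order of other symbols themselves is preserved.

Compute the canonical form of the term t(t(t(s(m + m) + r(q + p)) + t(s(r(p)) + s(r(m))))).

Descend into:  t(s(m + m) + r(q + p)) + t(s(r(p)) + s(r(m)))
Inside:  t(s(m + m) + r(q + p))  →  t(r(p + q) + s(m + m))
Inside:  t(s(r(p)) + s(r(m)))  →  t(s(r(m)) + s(r(p)))
Sort arguments:  t(r(p + q) + s(m + m)) + t(s(r(m)) + s(r(p)))
Put back:  t(t(t(r(p + q) + s(m + m)) + t(s(r(m)) + s(r(p)))))

Answer: t(t(t(r(p + q) + s(m + m)) + t(s(r(m)) + s(r(p)))))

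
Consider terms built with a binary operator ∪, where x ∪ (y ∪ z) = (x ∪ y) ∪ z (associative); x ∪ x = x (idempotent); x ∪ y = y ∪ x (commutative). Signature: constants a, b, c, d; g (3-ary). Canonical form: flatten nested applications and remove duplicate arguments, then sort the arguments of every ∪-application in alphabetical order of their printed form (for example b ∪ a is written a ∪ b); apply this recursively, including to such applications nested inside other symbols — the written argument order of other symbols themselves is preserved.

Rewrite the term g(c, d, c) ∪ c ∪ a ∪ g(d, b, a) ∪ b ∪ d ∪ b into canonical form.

Answer: a ∪ b ∪ c ∪ d ∪ g(c, d, c) ∪ g(d, b, a)

Derivation:
Deduplicate:  drop duplicate b
Order the arguments:  a ∪ b ∪ c ∪ d ∪ g(c, d, c) ∪ g(d, b, a)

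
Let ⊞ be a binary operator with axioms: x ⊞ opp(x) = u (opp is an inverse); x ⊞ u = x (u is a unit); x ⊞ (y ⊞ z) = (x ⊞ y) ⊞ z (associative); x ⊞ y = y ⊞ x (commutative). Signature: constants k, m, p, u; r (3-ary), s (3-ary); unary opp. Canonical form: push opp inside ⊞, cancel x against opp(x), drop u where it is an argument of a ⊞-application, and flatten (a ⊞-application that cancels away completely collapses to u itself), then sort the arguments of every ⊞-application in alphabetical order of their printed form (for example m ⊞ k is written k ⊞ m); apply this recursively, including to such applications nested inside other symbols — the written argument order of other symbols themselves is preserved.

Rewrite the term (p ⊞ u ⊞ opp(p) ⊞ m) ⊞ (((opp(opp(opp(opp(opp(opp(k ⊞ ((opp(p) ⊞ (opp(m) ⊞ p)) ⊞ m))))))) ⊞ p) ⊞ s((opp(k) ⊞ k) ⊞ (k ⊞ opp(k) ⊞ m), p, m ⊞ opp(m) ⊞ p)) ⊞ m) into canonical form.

Push opp inside:  distribute opp over ⊞ and collapse double opp
Collect terms:  p ⊞ m ⊞ m ⊞ k ⊞ s(m, p, p)
Sort arguments:  k ⊞ m ⊞ m ⊞ p ⊞ s(m, p, p)

Answer: k ⊞ m ⊞ m ⊞ p ⊞ s(m, p, p)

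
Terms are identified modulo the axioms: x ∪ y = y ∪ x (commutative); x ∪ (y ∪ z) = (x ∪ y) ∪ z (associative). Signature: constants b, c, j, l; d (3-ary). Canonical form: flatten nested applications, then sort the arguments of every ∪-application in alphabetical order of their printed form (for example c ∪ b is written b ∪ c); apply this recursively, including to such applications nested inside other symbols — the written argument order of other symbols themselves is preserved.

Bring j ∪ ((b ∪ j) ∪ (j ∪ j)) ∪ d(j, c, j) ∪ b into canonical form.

Answer: b ∪ b ∪ d(j, c, j) ∪ j ∪ j ∪ j ∪ j

Derivation:
Merge nested applications:  j ∪ b ∪ j ∪ j ∪ j ∪ d(j, c, j) ∪ b
Order the arguments:  b ∪ b ∪ d(j, c, j) ∪ j ∪ j ∪ j ∪ j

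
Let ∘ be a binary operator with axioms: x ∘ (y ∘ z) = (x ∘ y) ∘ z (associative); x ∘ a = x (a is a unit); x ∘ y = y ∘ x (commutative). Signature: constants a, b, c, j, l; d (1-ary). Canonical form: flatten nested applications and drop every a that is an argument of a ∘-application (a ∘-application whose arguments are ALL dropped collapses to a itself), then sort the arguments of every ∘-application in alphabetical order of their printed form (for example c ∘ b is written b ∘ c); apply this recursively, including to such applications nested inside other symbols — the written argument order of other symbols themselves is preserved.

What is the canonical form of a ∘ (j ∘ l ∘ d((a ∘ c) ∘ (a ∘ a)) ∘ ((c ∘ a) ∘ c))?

Flatten:  a ∘ j ∘ l ∘ d((a ∘ c) ∘ (a ∘ a)) ∘ c ∘ a ∘ c
Canonicalize subterm:  d((a ∘ c) ∘ (a ∘ a))  →  d(c)
Unit:  drop a (×2)
Order the arguments:  c ∘ c ∘ d(c) ∘ j ∘ l

Answer: c ∘ c ∘ d(c) ∘ j ∘ l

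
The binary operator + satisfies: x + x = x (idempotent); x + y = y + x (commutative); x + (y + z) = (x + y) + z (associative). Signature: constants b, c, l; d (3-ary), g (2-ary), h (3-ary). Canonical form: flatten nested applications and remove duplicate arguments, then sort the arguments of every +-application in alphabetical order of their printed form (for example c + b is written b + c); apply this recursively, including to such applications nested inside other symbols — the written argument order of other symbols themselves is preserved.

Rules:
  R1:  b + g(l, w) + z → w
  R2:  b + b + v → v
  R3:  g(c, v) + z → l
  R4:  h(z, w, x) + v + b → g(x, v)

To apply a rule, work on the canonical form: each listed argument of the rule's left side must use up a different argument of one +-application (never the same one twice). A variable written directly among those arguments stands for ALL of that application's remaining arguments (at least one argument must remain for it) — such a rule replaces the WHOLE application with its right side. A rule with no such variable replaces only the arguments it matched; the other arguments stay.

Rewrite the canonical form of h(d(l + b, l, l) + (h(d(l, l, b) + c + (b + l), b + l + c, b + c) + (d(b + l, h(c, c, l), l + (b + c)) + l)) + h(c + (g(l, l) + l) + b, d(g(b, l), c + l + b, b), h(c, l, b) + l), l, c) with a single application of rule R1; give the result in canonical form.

Canonical form:  h(d(b + l, h(c, c, l), b + c + l) + d(b + l, l, l) + h(b + c + d(l, l, b) + l, b + c + l, b + c) + h(b + c + g(l, l) + l, d(g(b, l), b + c + l, b), h(c, l, b) + l) + l, l, c)
Match R1:  consume b, g(l, l);  w := l, z := c + l
The variable takes the whole remainder — replace the entire application.
Result:  h(d(b + l, h(c, c, l), b + c + l) + d(b + l, l, l) + h(b + c + d(l, l, b) + l, b + c + l, b + c) + h(l, d(g(b, l), b + c + l, b), h(c, l, b) + l) + l, l, c)

Answer: h(d(b + l, h(c, c, l), b + c + l) + d(b + l, l, l) + h(b + c + d(l, l, b) + l, b + c + l, b + c) + h(l, d(g(b, l), b + c + l, b), h(c, l, b) + l) + l, l, c)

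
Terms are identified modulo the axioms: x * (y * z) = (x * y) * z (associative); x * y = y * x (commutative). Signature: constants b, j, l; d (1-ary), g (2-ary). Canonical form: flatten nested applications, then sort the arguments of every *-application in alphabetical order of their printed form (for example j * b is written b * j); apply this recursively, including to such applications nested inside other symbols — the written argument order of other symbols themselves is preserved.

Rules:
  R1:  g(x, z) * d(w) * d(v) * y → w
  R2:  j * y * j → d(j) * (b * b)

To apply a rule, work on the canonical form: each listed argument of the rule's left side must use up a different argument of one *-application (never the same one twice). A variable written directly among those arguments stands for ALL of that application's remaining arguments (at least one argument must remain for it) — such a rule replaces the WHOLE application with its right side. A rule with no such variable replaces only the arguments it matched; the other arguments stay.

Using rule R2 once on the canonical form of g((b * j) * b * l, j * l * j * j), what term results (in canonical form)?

Answer: g(b * b * j * l, b * b * d(j))

Derivation:
Canonical form:  g(b * b * j * l, j * j * j * l)
Apply R2:  consuming j, j;  y := j * l
The variable takes the whole remainder — replace the entire application.
Result:  g(b * b * j * l, b * b * d(j))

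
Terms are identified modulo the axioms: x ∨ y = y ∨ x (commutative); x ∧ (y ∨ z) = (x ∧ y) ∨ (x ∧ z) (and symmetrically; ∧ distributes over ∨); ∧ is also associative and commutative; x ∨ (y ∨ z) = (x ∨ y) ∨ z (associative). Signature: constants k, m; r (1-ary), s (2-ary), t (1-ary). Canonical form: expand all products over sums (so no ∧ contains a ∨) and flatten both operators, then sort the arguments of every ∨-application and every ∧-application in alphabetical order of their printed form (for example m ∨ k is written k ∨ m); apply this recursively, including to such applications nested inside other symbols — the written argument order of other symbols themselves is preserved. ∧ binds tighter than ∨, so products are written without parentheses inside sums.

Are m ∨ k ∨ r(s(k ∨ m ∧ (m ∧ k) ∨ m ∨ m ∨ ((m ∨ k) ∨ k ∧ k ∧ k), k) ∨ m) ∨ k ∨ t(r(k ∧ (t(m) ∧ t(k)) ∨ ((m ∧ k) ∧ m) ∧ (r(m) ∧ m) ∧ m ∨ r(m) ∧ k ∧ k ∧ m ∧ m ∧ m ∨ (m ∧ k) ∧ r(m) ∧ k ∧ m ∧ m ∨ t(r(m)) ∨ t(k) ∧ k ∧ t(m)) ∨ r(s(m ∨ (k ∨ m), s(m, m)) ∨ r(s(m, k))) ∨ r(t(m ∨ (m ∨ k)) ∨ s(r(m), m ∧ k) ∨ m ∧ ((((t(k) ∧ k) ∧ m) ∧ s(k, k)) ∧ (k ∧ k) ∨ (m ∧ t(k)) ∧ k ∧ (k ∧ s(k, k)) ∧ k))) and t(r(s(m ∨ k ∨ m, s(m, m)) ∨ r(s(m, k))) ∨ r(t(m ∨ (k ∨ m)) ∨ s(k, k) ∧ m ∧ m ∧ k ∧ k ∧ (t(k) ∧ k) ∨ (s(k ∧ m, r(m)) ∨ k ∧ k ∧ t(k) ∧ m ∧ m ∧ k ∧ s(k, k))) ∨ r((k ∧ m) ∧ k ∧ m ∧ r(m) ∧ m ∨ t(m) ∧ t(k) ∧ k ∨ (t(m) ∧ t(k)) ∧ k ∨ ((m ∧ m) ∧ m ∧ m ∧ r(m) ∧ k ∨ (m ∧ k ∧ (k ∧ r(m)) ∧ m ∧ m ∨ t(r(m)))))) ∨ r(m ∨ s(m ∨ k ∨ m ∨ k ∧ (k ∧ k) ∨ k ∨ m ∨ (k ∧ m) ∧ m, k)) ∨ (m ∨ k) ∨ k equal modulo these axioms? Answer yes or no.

Left:  m ∨ k ∨ r(s(k ∨ m ∧ (m ∧ k) ∨ m ∨ m ∨ ((m ∨ k) ∨ k ∧ k ∧ k), k) ∨ m) ∨ k ∨ t(r(k ∧ (t(m) ∧ t(k)) ∨ ((m ∧ k) ∧ m) ∧ (r(m) ∧ m) ∧ m ∨ r(m) ∧ k ∧ k ∧ m ∧ m ∧ m ∨ (m ∧ k) ∧ r(m) ∧ k ∧ m ∧ m ∨ t(r(m)) ∨ t(k) ∧ k ∧ t(m)) ∨ r(s(m ∨ (k ∨ m), s(m, m)) ∨ r(s(m, k))) ∨ r(t(m ∨ (m ∨ k)) ∨ s(r(m), m ∧ k) ∨ m ∧ ((((t(k) ∧ k) ∧ m) ∧ s(k, k)) ∧ (k ∧ k) ∨ (m ∧ t(k)) ∧ k ∧ (k ∧ s(k, k)) ∧ k)))
  Expand:  m ∨ k ∨ r(m ∨ s(k ∨ k ∨ k ∧ k ∧ k ∨ k ∧ m ∧ m ∨ m ∨ m ∨ m, k)) ∨ k ∨ t(r(k ∧ k ∧ k ∧ m ∧ m ∧ s(k, k) ∧ t(k) ∨ k ∧ k ∧ k ∧ m ∧ m ∧ s(k, k) ∧ t(k) ∨ s(r(m), k ∧ m) ∨ t(k ∨ m ∨ m)) ∨ r(k ∧ k ∧ m ∧ m ∧ m ∧ r(m) ∨ k ∧ k ∧ m ∧ m ∧ m ∧ r(m) ∨ k ∧ m ∧ m ∧ m ∧ m ∧ r(m) ∨ k ∧ t(k) ∧ t(m) ∨ k ∧ t(k) ∧ t(m) ∨ t(r(m))) ∨ r(r(s(m, k)) ∨ s(k ∨ m ∨ m, s(m, m))))
  Sort:  k ∨ k ∨ m ∨ r(m ∨ s(k ∨ k ∨ k ∧ k ∧ k ∨ k ∧ m ∧ m ∨ m ∨ m ∨ m, k)) ∨ t(r(k ∧ k ∧ k ∧ m ∧ m ∧ s(k, k) ∧ t(k) ∨ k ∧ k ∧ k ∧ m ∧ m ∧ s(k, k) ∧ t(k) ∨ s(r(m), k ∧ m) ∨ t(k ∨ m ∨ m)) ∨ r(k ∧ k ∧ m ∧ m ∧ m ∧ r(m) ∨ k ∧ k ∧ m ∧ m ∧ m ∧ r(m) ∨ k ∧ m ∧ m ∧ m ∧ m ∧ r(m) ∨ k ∧ t(k) ∧ t(m) ∨ k ∧ t(k) ∧ t(m) ∨ t(r(m))) ∨ r(r(s(m, k)) ∨ s(k ∨ m ∨ m, s(m, m))))
Right:  t(r(s(m ∨ k ∨ m, s(m, m)) ∨ r(s(m, k))) ∨ r(t(m ∨ (k ∨ m)) ∨ s(k, k) ∧ m ∧ m ∧ k ∧ k ∧ (t(k) ∧ k) ∨ (s(k ∧ m, r(m)) ∨ k ∧ k ∧ t(k) ∧ m ∧ m ∧ k ∧ s(k, k))) ∨ r((k ∧ m) ∧ k ∧ m ∧ r(m) ∧ m ∨ t(m) ∧ t(k) ∧ k ∨ (t(m) ∧ t(k)) ∧ k ∨ ((m ∧ m) ∧ m ∧ m ∧ r(m) ∧ k ∨ (m ∧ k ∧ (k ∧ r(m)) ∧ m ∧ m ∨ t(r(m)))))) ∨ r(m ∨ s(m ∨ k ∨ m ∨ k ∧ (k ∧ k) ∨ k ∨ m ∨ (k ∧ m) ∧ m, k)) ∨ (m ∨ k) ∨ k
  Merge nested applications:  t(r(k ∧ k ∧ k ∧ m ∧ m ∧ s(k, k) ∧ t(k) ∨ k ∧ k ∧ k ∧ m ∧ m ∧ s(k, k) ∧ t(k) ∨ s(k ∧ m, r(m)) ∨ t(k ∨ m ∨ m)) ∨ r(k ∧ k ∧ m ∧ m ∧ m ∧ r(m) ∨ k ∧ k ∧ m ∧ m ∧ m ∧ r(m) ∨ k ∧ m ∧ m ∧ m ∧ m ∧ r(m) ∨ k ∧ t(k) ∧ t(m) ∨ k ∧ t(k) ∧ t(m) ∨ t(r(m))) ∨ r(r(s(m, k)) ∨ s(k ∨ m ∨ m, s(m, m)))) ∨ r(m ∨ s(k ∨ k ∨ k ∧ k ∧ k ∨ k ∧ m ∧ m ∨ m ∨ m ∨ m, k)) ∨ m ∨ k ∨ k
  Sort arguments:  k ∨ k ∨ m ∨ r(m ∨ s(k ∨ k ∨ k ∧ k ∧ k ∨ k ∧ m ∧ m ∨ m ∨ m ∨ m, k)) ∨ t(r(k ∧ k ∧ k ∧ m ∧ m ∧ s(k, k) ∧ t(k) ∨ k ∧ k ∧ k ∧ m ∧ m ∧ s(k, k) ∧ t(k) ∨ s(k ∧ m, r(m)) ∨ t(k ∨ m ∨ m)) ∨ r(k ∧ k ∧ m ∧ m ∧ m ∧ r(m) ∨ k ∧ k ∧ m ∧ m ∧ m ∧ r(m) ∨ k ∧ m ∧ m ∧ m ∧ m ∧ r(m) ∨ k ∧ t(k) ∧ t(m) ∨ k ∧ t(k) ∧ t(m) ∨ t(r(m))) ∨ r(r(s(m, k)) ∨ s(k ∨ m ∨ m, s(m, m))))

Answer: no — k ∨ k ∨ m ∨ r(m ∨ s(k ∨ k ∨ k ∧ k ∧ k ∨ k ∧ m ∧ m ∨ m ∨ m ∨ m, k)) ∨ t(r(k ∧ k ∧ k ∧ m ∧ m ∧ s(k, k) ∧ t(k) ∨ k ∧ k ∧ k ∧ m ∧ m ∧ s(k, k) ∧ t(k) ∨ s(r(m), k ∧ m) ∨ t(k ∨ m ∨ m)) ∨ r(k ∧ k ∧ m ∧ m ∧ m ∧ r(m) ∨ k ∧ k ∧ m ∧ m ∧ m ∧ r(m) ∨ k ∧ m ∧ m ∧ m ∧ m ∧ r(m) ∨ k ∧ t(k) ∧ t(m) ∨ k ∧ t(k) ∧ t(m) ∨ t(r(m))) ∨ r(r(s(m, k)) ∨ s(k ∨ m ∨ m, s(m, m)))) vs k ∨ k ∨ m ∨ r(m ∨ s(k ∨ k ∨ k ∧ k ∧ k ∨ k ∧ m ∧ m ∨ m ∨ m ∨ m, k)) ∨ t(r(k ∧ k ∧ k ∧ m ∧ m ∧ s(k, k) ∧ t(k) ∨ k ∧ k ∧ k ∧ m ∧ m ∧ s(k, k) ∧ t(k) ∨ s(k ∧ m, r(m)) ∨ t(k ∨ m ∨ m)) ∨ r(k ∧ k ∧ m ∧ m ∧ m ∧ r(m) ∨ k ∧ k ∧ m ∧ m ∧ m ∧ r(m) ∨ k ∧ m ∧ m ∧ m ∧ m ∧ r(m) ∨ k ∧ t(k) ∧ t(m) ∨ k ∧ t(k) ∧ t(m) ∨ t(r(m))) ∨ r(r(s(m, k)) ∨ s(k ∨ m ∨ m, s(m, m))))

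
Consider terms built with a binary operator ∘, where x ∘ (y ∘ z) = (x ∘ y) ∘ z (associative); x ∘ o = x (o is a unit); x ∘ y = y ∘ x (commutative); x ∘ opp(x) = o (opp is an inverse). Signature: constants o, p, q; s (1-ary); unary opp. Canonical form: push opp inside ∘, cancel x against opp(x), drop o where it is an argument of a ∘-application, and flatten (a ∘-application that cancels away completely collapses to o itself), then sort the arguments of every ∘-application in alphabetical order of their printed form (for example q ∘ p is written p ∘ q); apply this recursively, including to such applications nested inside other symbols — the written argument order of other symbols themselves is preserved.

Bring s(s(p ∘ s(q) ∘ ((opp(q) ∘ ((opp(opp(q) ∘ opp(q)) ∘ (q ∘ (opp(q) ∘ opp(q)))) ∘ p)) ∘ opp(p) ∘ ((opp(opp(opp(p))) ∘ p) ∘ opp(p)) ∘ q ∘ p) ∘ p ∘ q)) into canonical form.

Answer: s(s(p ∘ p ∘ q ∘ q ∘ s(q)))

Derivation:
Descend into:  p ∘ s(q) ∘ ((opp(q) ∘ ((opp(opp(q) ∘ opp(q)) ∘ (q ∘ (opp(q) ∘ opp(q)))) ∘ p)) ∘ opp(p) ∘ ((opp(opp(opp(p))) ∘ p) ∘ opp(p)) ∘ q ∘ p) ∘ p ∘ q
Push opp inside:  distribute opp over ∘ and collapse double opp
Collect terms:  p ∘ p ∘ s(q) ∘ q ∘ q
Order the arguments:  p ∘ p ∘ q ∘ q ∘ s(q)
Reassemble:  s(s(p ∘ p ∘ q ∘ q ∘ s(q)))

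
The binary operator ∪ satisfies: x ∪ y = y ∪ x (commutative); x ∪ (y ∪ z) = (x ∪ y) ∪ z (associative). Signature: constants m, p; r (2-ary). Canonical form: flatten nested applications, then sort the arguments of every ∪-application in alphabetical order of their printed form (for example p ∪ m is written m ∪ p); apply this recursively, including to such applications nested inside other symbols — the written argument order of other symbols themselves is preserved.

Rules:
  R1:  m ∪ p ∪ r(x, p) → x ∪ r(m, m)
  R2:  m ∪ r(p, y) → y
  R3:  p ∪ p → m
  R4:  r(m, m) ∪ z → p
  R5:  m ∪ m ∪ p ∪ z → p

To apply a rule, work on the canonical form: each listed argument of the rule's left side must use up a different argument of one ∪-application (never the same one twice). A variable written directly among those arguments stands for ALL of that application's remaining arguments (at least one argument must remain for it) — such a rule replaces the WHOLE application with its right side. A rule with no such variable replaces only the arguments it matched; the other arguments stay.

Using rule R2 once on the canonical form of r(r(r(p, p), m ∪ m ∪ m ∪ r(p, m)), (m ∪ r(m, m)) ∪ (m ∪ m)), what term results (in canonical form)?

Answer: r(r(r(p, p), m ∪ m ∪ m), m ∪ m ∪ m ∪ r(m, m))

Derivation:
Canonical form:  r(r(r(p, p), m ∪ m ∪ m ∪ r(p, m)), m ∪ m ∪ m ∪ r(m, m))
R2 matches:  uses m, r(p, m);  y := m
New term:  r(r(r(p, p), m ∪ m ∪ m), m ∪ m ∪ m ∪ r(m, m))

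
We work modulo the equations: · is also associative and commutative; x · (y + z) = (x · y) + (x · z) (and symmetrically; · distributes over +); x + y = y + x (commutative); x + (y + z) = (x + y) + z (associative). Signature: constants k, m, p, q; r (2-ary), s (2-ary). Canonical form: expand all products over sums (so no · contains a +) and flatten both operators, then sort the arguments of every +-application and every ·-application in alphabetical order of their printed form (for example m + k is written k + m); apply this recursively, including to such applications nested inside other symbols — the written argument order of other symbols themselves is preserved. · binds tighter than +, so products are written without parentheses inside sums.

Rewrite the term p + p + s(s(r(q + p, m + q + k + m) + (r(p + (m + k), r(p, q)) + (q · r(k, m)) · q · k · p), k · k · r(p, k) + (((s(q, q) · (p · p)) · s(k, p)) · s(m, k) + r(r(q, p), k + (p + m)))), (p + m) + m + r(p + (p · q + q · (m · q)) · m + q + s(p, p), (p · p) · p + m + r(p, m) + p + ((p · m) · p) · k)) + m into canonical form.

Answer: m + p + p + s(s(k · p · q · q · r(k, m) + r(k + m + p, r(p, q)) + r(p + q, k + m + m + q), k · k · r(p, k) + p · p · s(k, p) · s(m, k) · s(q, q) + r(r(q, p), k + m + p)), m + m + p + r(m · m · q · q + m · p · q + p + q + s(p, p), k · m · p · p + m + p + p · p · p + r(p, m)))

Derivation:
Expand:  p + p + s(s(k · p · q · q · r(k, m) + r(k + m + p, r(p, q)) + r(p + q, k + m + m + q), k · k · r(p, k) + p · p · s(k, p) · s(m, k) · s(q, q) + r(r(q, p), k + m + p)), m + m + p + r(m · m · q · q + m · p · q + p + q + s(p, p), k · m · p · p + m + p + p · p · p + r(p, m))) + m
Order the arguments:  m + p + p + s(s(k · p · q · q · r(k, m) + r(k + m + p, r(p, q)) + r(p + q, k + m + m + q), k · k · r(p, k) + p · p · s(k, p) · s(m, k) · s(q, q) + r(r(q, p), k + m + p)), m + m + p + r(m · m · q · q + m · p · q + p + q + s(p, p), k · m · p · p + m + p + p · p · p + r(p, m)))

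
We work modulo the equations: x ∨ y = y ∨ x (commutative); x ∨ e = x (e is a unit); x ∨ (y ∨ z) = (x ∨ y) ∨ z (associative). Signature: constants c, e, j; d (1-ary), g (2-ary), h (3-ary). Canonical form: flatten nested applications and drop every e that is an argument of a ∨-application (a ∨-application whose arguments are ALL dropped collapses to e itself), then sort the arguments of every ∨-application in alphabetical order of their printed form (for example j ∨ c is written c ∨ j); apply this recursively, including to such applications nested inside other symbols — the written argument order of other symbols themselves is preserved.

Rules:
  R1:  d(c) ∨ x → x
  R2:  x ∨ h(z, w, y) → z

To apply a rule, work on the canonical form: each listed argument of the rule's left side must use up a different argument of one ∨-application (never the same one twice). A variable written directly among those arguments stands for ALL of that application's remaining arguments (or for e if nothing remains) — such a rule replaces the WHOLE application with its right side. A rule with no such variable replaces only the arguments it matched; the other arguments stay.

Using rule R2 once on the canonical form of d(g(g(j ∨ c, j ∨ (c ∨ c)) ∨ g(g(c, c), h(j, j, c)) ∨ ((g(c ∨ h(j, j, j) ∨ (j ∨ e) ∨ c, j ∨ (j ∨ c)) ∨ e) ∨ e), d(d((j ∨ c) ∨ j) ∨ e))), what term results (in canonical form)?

Answer: d(g(g(c ∨ j, c ∨ c ∨ j) ∨ g(g(c, c), h(j, j, c)) ∨ g(j, c ∨ j ∨ j), d(d(c ∨ j ∨ j))))

Derivation:
Canonical form:  d(g(g(c ∨ c ∨ h(j, j, j) ∨ j, c ∨ j ∨ j) ∨ g(c ∨ j, c ∨ c ∨ j) ∨ g(g(c, c), h(j, j, c)), d(d(c ∨ j ∨ j))))
Apply R2:  consuming h(j, j, j);  w := j, x := c ∨ c ∨ j, y := j, z := j
The variable takes the whole remainder — replace the entire application.
Result:  d(g(g(c ∨ j, c ∨ c ∨ j) ∨ g(g(c, c), h(j, j, c)) ∨ g(j, c ∨ j ∨ j), d(d(c ∨ j ∨ j))))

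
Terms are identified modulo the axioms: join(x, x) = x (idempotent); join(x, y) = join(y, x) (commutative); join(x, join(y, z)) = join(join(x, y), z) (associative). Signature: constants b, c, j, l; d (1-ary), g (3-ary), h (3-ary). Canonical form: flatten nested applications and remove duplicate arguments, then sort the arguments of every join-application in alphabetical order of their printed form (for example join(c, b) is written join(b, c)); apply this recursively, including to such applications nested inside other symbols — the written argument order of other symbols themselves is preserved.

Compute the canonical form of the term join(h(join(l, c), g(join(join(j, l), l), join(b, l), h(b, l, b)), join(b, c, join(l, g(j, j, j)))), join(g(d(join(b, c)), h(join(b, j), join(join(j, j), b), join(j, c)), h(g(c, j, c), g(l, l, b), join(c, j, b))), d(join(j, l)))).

Flatten:  join(h(join(l, c), g(join(join(j, l), l), join(b, l), h(b, l, b)), join(b, c, join(l, g(j, j, j)))), g(d(join(b, c)), h(join(b, j), join(join(j, j), b), join(j, c)), h(g(c, j, c), g(l, l, b), join(c, j, b))), d(join(j, l)))
Inside:  h(join(l, c), g(join(join(j, l), l), join(b, l), h(b, l, b)), join(b, c, join(l, g(j, j, j))))  →  h(join(c, l), g(join(j, l), join(b, l), h(b, l, b)), join(b, c, g(j, j, j), l))
Inside:  g(d(join(b, c)), h(join(b, j), join(join(j, j), b), join(j, c)), h(g(c, j, c), g(l, l, b), join(c, j, b)))  →  g(d(join(b, c)), h(join(b, j), join(b, j), join(c, j)), h(g(c, j, c), g(l, l, b), join(b, c, j)))
Order the arguments:  join(d(join(j, l)), g(d(join(b, c)), h(join(b, j), join(b, j), join(c, j)), h(g(c, j, c), g(l, l, b), join(b, c, j))), h(join(c, l), g(join(j, l), join(b, l), h(b, l, b)), join(b, c, g(j, j, j), l)))

Answer: join(d(join(j, l)), g(d(join(b, c)), h(join(b, j), join(b, j), join(c, j)), h(g(c, j, c), g(l, l, b), join(b, c, j))), h(join(c, l), g(join(j, l), join(b, l), h(b, l, b)), join(b, c, g(j, j, j), l)))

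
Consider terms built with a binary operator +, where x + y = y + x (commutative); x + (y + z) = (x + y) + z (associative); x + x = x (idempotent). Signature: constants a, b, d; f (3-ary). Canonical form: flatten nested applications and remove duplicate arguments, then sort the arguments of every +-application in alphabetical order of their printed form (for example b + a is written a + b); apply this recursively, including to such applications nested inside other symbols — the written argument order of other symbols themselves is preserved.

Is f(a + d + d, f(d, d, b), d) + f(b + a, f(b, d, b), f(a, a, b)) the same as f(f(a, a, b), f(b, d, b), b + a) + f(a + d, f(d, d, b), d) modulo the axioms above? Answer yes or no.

Left:  f(a + d + d, f(d, d, b), d) + f(b + a, f(b, d, b), f(a, a, b))
  Inside:  f(a + d + d, f(d, d, b), d)  →  f(a + d, f(d, d, b), d)
  Inside:  f(b + a, f(b, d, b), f(a, a, b))  →  f(a + b, f(b, d, b), f(a, a, b))
  Order the arguments:  f(a + b, f(b, d, b), f(a, a, b)) + f(a + d, f(d, d, b), d)
Right:  f(f(a, a, b), f(b, d, b), b + a) + f(a + d, f(d, d, b), d)
  Inside:  f(f(a, a, b), f(b, d, b), b + a)  →  f(f(a, a, b), f(b, d, b), a + b)
  Sort:  f(a + d, f(d, d, b), d) + f(f(a, a, b), f(b, d, b), a + b)

Answer: no — f(a + b, f(b, d, b), f(a, a, b)) + f(a + d, f(d, d, b), d) vs f(a + d, f(d, d, b), d) + f(f(a, a, b), f(b, d, b), a + b)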